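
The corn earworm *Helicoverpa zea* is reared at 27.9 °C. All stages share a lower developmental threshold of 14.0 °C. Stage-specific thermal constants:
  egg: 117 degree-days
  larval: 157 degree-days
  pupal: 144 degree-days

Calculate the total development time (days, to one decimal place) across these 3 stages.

Daily accumulation at 27.9 °C = 27.9 − 14.0 = 13.9 DD/day.
Total K = 117 + 157 + 144 = 418 DD.
Total duration = 418 / 13.9 = 30.072 ≈ 30.1 days.

30.1 days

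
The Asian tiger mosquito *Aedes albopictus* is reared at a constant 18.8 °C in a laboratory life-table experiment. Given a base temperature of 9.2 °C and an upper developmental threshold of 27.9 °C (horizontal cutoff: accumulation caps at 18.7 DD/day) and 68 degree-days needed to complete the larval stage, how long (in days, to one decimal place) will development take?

7.1 days

Daily accumulation = 18.8 − 9.2 = 9.6 DD/day.
Duration = 68 / 9.6 = 7.083 ≈ 7.1 days.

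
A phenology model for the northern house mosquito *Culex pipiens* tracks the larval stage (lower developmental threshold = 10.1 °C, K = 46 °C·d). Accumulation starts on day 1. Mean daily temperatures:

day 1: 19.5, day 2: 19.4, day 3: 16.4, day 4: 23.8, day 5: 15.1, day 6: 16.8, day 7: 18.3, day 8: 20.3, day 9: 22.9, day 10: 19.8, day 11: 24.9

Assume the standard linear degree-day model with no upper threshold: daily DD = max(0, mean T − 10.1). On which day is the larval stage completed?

Daily DD above 10.1 °C: 9.4, 9.3, 6.3, 13.7, 5.0, 6.7, 8.2, 10.2, 12.8, 9.7, 14.8.
Cumulative: 9.4, 18.7, 25.0, 38.7, 43.7, 50.4, 58.6, 68.8, 81.6, 91.3, 106.1.
The total first reaches 46 DD on day 6.

day 6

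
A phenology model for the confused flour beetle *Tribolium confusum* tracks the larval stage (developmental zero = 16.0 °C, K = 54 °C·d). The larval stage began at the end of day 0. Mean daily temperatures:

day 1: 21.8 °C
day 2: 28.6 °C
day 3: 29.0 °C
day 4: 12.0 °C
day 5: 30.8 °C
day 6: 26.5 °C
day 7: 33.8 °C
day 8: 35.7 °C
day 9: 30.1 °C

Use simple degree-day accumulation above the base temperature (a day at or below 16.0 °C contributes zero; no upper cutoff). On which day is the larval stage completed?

Daily DD above 16.0 °C: 5.8, 12.6, 13.0, 0.0, 14.8, 10.5, 17.8, 19.7, 14.1.
Cumulative: 5.8, 18.4, 31.4, 31.4, 46.2, 56.7, 74.5, 94.2, 108.3.
The total first reaches 54 DD on day 6.

day 6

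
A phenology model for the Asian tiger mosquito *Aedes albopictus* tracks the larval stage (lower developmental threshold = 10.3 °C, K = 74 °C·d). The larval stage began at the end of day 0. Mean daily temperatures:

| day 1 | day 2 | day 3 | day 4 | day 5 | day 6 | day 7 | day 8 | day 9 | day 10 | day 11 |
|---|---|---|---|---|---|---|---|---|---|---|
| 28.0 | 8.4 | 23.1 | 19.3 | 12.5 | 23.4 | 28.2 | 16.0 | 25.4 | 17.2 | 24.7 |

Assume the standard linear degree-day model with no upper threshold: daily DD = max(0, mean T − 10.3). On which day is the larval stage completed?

Daily DD above 10.3 °C: 17.7, 0.0, 12.8, 9.0, 2.2, 13.1, 17.9, 5.7, 15.1, 6.9, 14.4.
Cumulative: 17.7, 17.7, 30.5, 39.5, 41.7, 54.8, 72.7, 78.4, 93.5, 100.4, 114.8.
The total first reaches 74 DD on day 8.

day 8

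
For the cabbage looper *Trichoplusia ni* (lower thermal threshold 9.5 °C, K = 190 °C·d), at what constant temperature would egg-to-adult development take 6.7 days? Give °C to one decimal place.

37.9 °C

Required daily accumulation = 190 / 6.7 = 28.358 DD/day.
T = T_base + 28.358 = 9.5 + 28.358 = 37.858 ≈ 37.9 °C.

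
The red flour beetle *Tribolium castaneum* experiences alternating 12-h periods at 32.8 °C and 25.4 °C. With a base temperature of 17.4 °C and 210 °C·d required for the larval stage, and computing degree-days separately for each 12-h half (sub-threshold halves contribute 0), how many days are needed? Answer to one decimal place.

17.9 days

Day half: max(0, 32.8 − 17.4) × 0.5 = 15.4 × 0.5 = 7.70 DD.
Night half: max(0, 25.4 − 17.4) × 0.5 = 8.0 × 0.5 = 4.00 DD.
Per 24 h: 11.70 DD/day.
Duration = 210 / 11.70 = 17.949 ≈ 17.9 days.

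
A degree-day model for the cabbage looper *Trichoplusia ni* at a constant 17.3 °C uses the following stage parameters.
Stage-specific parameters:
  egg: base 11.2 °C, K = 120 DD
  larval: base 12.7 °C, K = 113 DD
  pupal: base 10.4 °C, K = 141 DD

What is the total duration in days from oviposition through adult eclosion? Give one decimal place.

64.7 days

egg: 120 / (17.3 − 11.2) = 120 / 6.1 = 19.672 d.
larval: 113 / (17.3 − 12.7) = 113 / 4.6 = 24.565 d.
pupal: 141 / (17.3 − 10.4) = 141 / 6.9 = 20.435 d.
Sum = 64.672 ≈ 64.7 days.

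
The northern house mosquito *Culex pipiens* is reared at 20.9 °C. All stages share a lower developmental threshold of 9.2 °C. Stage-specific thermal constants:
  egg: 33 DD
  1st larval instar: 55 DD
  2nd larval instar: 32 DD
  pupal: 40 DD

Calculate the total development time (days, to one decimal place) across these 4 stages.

13.7 days

Daily accumulation at 20.9 °C = 20.9 − 9.2 = 11.7 DD/day.
Total K = 33 + 55 + 32 + 40 = 160 DD.
Total duration = 160 / 11.7 = 13.675 ≈ 13.7 days.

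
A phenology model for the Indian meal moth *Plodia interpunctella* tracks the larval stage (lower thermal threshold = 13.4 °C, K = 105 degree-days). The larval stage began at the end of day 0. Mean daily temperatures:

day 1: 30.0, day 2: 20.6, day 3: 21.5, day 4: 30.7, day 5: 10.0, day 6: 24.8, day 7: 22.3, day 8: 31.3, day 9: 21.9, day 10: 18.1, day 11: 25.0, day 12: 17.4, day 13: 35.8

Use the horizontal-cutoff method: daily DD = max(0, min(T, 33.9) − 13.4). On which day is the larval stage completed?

day 11

Daily DD above 13.4 °C (capped at 20.5): 16.6, 7.2, 8.1, 17.3, 0.0, 11.4, 8.9, 17.9, 8.5, 4.7, 11.6, 4.0, 20.5.
Cumulative: 16.6, 23.8, 31.9, 49.2, 49.2, 60.6, 69.5, 87.4, 95.9, 100.6, 112.2, 116.2, 136.7.
The total first reaches 105 DD on day 11.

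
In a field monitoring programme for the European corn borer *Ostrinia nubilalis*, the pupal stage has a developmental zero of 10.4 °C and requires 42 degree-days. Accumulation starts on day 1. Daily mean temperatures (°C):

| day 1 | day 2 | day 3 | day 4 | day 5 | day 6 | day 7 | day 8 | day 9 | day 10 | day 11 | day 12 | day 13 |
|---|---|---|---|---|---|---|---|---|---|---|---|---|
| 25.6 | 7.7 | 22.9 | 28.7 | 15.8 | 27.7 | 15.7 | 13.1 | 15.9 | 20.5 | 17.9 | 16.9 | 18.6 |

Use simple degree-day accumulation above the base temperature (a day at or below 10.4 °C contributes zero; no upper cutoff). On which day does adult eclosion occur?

Daily DD above 10.4 °C: 15.2, 0.0, 12.5, 18.3, 5.4, 17.3, 5.3, 2.7, 5.5, 10.1, 7.5, 6.5, 8.2.
Cumulative: 15.2, 15.2, 27.7, 46.0, 51.4, 68.7, 74.0, 76.7, 82.2, 92.3, 99.8, 106.3, 114.5.
The total first reaches 42 DD on day 4.

day 4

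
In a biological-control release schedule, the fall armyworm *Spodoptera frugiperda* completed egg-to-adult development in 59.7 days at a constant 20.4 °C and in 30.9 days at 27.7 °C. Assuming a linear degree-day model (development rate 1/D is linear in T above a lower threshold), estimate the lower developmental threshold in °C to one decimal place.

Under the model K = D·(T − T_b), so D₁·(T₁ − T_b) = D₂·(T₂ − T_b).
59.7·(20.4 − T_b) = 30.9·(27.7 − T_b)
T_b = (59.7·20.4 − 30.9·27.7) / (59.7 − 30.9) = 361.95 / 28.8 = 12.568 °C ≈ 12.6 °C.

12.6 °C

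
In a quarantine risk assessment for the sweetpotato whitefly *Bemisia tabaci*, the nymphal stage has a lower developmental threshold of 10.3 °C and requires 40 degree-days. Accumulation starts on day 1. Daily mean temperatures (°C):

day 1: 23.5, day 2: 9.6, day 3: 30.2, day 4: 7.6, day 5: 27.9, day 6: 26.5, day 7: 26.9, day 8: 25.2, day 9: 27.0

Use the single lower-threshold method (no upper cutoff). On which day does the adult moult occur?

Daily DD above 10.3 °C: 13.2, 0.0, 19.9, 0.0, 17.6, 16.2, 16.6, 14.9, 16.7.
Cumulative: 13.2, 13.2, 33.1, 33.1, 50.7, 66.9, 83.5, 98.4, 115.1.
The total first reaches 40 DD on day 5.

day 5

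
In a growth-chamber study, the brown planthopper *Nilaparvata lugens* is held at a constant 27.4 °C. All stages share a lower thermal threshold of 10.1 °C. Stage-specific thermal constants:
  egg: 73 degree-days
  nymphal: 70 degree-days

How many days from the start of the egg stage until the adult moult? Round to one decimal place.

Daily accumulation at 27.4 °C = 27.4 − 10.1 = 17.3 DD/day.
Total K = 73 + 70 = 143 DD.
Total duration = 143 / 17.3 = 8.266 ≈ 8.3 days.

8.3 days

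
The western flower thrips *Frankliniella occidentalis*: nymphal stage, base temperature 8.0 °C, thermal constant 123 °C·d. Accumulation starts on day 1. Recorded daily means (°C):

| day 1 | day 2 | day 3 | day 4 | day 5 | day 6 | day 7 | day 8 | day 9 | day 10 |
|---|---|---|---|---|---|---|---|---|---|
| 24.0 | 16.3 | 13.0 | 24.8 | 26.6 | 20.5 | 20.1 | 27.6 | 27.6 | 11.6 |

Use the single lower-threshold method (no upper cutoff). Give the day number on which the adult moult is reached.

day 9

Daily DD above 8.0 °C: 16.0, 8.3, 5.0, 16.8, 18.6, 12.5, 12.1, 19.6, 19.6, 3.6.
Cumulative: 16.0, 24.3, 29.3, 46.1, 64.7, 77.2, 89.3, 108.9, 128.5, 132.1.
The total first reaches 123 DD on day 9.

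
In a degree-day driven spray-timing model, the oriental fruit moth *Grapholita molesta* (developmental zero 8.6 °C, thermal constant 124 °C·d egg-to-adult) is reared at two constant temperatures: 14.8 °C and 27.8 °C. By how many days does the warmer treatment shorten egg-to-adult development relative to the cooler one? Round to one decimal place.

At 14.8 °C: 124 / (14.8 − 8.6) = 124 / 6.2 = 20.000 d.
At 27.8 °C: 124 / (27.8 − 8.6) = 124 / 19.2 = 6.458 d.
Difference = |20.000 − 6.458| = 13.542 ≈ 13.5 days.

13.5 days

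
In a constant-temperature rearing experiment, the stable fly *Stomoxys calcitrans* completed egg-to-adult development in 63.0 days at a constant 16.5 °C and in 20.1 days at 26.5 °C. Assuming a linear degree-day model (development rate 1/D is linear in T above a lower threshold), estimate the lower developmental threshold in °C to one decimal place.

Under the model K = D·(T − T_b), so D₁·(T₁ − T_b) = D₂·(T₂ − T_b).
63.0·(16.5 − T_b) = 20.1·(26.5 − T_b)
T_b = (63.0·16.5 − 20.1·26.5) / (63.0 − 20.1) = 506.85 / 42.9 = 11.815 °C ≈ 11.8 °C.

11.8 °C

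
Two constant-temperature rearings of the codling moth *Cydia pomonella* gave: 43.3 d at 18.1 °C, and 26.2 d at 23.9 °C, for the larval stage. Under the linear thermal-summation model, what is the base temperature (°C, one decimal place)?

9.2 °C

Equal thermal constants: D₁(T₁ − T_b) = D₂(T₂ − T_b).
43.3·(18.1 − T_b) = 26.2·(23.9 − T_b)
T_b = (43.3·18.1 − 26.2·23.9) / (43.3 − 26.2) = 157.55 / 17.1 = 9.213 °C ≈ 9.2 °C.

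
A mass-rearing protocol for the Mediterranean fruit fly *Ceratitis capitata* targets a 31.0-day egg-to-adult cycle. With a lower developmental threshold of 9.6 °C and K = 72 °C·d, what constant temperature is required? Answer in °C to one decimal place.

Required daily accumulation = 72 / 31.0 = 2.323 DD/day.
T = T_base + 2.323 = 9.6 + 2.323 = 11.923 ≈ 11.9 °C.

11.9 °C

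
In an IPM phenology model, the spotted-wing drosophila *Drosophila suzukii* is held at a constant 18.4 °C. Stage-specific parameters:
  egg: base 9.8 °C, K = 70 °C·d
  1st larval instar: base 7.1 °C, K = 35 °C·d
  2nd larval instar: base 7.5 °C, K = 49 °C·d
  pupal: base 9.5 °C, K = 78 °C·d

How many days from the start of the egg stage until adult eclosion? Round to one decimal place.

egg: 70 / (18.4 − 9.8) = 70 / 8.6 = 8.140 d.
1st larval instar: 35 / (18.4 − 7.1) = 35 / 11.3 = 3.097 d.
2nd larval instar: 49 / (18.4 − 7.5) = 49 / 10.9 = 4.495 d.
pupal: 78 / (18.4 − 9.5) = 78 / 8.9 = 8.764 d.
Sum = 24.496 ≈ 24.5 days.

24.5 days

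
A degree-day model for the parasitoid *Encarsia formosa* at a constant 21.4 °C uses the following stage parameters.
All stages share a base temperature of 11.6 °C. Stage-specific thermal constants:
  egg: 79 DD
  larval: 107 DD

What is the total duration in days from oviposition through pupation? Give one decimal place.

Daily accumulation at 21.4 °C = 21.4 − 11.6 = 9.8 DD/day.
Total K = 79 + 107 = 186 DD.
Total duration = 186 / 9.8 = 18.980 ≈ 19.0 days.

19.0 days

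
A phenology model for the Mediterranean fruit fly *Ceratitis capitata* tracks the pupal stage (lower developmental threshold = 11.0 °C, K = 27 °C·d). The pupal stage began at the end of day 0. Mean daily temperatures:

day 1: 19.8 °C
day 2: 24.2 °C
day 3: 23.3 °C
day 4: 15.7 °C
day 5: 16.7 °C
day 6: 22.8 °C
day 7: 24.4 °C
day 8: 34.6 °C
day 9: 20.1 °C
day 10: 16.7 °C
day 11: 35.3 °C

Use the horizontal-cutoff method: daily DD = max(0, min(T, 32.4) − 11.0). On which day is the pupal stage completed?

Daily DD above 11.0 °C (capped at 21.4): 8.8, 13.2, 12.3, 4.7, 5.7, 11.8, 13.4, 21.4, 9.1, 5.7, 21.4.
Cumulative: 8.8, 22.0, 34.3, 39.0, 44.7, 56.5, 69.9, 91.3, 100.4, 106.1, 127.5.
The total first reaches 27 DD on day 3.

day 3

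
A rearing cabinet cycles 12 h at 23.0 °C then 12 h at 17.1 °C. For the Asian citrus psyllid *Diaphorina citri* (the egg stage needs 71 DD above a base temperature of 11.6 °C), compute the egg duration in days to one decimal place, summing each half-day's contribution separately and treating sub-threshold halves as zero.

Day half: max(0, 23.0 − 11.6) × 0.5 = 11.4 × 0.5 = 5.70 DD.
Night half: max(0, 17.1 − 11.6) × 0.5 = 5.5 × 0.5 = 2.75 DD.
Per 24 h: 8.45 DD/day.
Duration = 71 / 8.45 = 8.402 ≈ 8.4 days.

8.4 days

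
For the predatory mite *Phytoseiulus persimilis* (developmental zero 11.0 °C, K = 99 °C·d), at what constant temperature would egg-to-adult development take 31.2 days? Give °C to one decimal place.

14.2 °C

Required daily accumulation = 99 / 31.2 = 3.173 DD/day.
T = T_base + 3.173 = 11.0 + 3.173 = 14.173 ≈ 14.2 °C.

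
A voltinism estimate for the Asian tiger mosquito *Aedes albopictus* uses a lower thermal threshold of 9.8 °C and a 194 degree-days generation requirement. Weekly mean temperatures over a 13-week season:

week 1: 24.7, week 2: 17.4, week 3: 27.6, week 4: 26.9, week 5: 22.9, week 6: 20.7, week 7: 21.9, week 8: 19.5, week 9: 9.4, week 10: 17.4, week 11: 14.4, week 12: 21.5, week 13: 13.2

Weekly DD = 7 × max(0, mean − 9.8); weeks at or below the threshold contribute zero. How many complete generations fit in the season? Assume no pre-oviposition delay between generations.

4 generations

Weekly DD (7 × max(0, T̄ − 9.8)): 104.3, 53.2, 124.6, 119.7, 91.7, 76.3, 84.7, 67.9, 0.0, 53.2, 32.2, 81.9, 23.8.
Season total = 913.5 DD.
Complete generations = ⌊913.5 / 194⌋ = 4.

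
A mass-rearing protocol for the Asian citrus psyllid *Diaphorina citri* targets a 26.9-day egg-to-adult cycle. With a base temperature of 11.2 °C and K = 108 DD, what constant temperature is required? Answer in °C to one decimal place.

Required daily accumulation = 108 / 26.9 = 4.015 DD/day.
T = T_base + 4.015 = 11.2 + 4.015 = 15.215 ≈ 15.2 °C.

15.2 °C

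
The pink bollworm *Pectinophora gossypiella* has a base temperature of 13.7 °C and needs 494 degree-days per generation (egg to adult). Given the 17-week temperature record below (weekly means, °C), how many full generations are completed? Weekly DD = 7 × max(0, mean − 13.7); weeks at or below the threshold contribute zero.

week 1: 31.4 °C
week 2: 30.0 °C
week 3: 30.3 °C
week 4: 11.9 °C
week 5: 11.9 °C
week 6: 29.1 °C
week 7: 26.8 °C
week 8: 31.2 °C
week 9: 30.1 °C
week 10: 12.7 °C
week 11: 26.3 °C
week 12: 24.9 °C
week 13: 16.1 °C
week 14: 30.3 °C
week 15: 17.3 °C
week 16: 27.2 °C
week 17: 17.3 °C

Weekly DD (7 × max(0, T̄ − 13.7)): 123.9, 114.1, 116.2, 0.0, 0.0, 107.8, 91.7, 122.5, 114.8, 0.0, 88.2, 78.4, 16.8, 116.2, 25.2, 94.5, 25.2.
Season total = 1235.5 DD.
Complete generations = ⌊1235.5 / 494⌋ = 2.

2 generations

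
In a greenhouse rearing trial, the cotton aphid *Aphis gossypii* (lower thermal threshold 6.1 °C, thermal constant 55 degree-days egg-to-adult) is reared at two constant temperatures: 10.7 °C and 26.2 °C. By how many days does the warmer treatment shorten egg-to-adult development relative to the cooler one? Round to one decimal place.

9.2 days

At 10.7 °C: 55 / (10.7 − 6.1) = 55 / 4.6 = 11.957 d.
At 26.2 °C: 55 / (26.2 − 6.1) = 55 / 20.1 = 2.736 d.
Difference = |11.957 − 2.736| = 9.220 ≈ 9.2 days.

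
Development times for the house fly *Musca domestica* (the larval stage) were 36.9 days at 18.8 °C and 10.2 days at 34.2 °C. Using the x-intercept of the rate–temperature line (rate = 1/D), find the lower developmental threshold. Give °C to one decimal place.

12.9 °C

Linear rate model ⇒ the product D·(T − T_b) is constant across temperatures.
36.9·(18.8 − T_b) = 10.2·(34.2 − T_b)
T_b = (36.9·18.8 − 10.2·34.2) / (36.9 − 10.2) = 344.88 / 26.7 = 12.917 °C ≈ 12.9 °C.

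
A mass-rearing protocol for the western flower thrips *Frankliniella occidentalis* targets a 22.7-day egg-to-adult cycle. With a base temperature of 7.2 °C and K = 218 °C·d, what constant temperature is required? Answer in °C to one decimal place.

16.8 °C

Required daily accumulation = 218 / 22.7 = 9.604 DD/day.
T = T_base + 9.604 = 7.2 + 9.604 = 16.804 ≈ 16.8 °C.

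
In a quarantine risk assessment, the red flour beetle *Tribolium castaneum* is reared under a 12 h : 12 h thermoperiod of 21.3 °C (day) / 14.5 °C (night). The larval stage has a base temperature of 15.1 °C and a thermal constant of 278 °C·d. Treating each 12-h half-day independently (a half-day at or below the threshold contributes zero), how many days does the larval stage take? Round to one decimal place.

89.7 days

Day half: max(0, 21.3 − 15.1) × 0.5 = 6.2 × 0.5 = 3.10 DD.
Night half: max(0, 14.5 − 15.1) × 0.5 = 0.0 × 0.5 = 0.00 DD.
Per 24 h: 3.10 DD/day.
Duration = 278 / 3.10 = 89.677 ≈ 89.7 days.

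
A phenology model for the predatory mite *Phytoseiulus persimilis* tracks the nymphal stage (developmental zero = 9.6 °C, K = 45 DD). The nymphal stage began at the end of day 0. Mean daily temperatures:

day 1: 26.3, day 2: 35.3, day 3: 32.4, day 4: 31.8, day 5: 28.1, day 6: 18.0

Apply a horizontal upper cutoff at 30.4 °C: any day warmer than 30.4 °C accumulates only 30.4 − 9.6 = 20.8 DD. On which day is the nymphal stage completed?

day 3

Daily DD above 9.6 °C (capped at 20.8): 16.7, 20.8, 20.8, 20.8, 18.5, 8.4.
Cumulative: 16.7, 37.5, 58.3, 79.1, 97.6, 106.0.
The total first reaches 45 DD on day 3.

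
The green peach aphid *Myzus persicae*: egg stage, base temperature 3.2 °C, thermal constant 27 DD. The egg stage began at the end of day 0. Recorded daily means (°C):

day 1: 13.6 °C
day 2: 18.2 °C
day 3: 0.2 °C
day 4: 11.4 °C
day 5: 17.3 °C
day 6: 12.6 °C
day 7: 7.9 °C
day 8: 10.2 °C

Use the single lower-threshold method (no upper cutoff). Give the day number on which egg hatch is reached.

Daily DD above 3.2 °C: 10.4, 15.0, 0.0, 8.2, 14.1, 9.4, 4.7, 7.0.
Cumulative: 10.4, 25.4, 25.4, 33.6, 47.7, 57.1, 61.8, 68.8.
The total first reaches 27 DD on day 4.

day 4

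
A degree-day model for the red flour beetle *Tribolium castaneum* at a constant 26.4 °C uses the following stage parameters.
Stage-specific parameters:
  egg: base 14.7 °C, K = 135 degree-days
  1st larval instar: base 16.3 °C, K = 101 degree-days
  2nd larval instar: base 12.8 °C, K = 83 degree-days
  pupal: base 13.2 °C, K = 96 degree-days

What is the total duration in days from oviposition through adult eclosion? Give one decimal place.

34.9 days

egg: 135 / (26.4 − 14.7) = 135 / 11.7 = 11.538 d.
1st larval instar: 101 / (26.4 − 16.3) = 101 / 10.1 = 10.000 d.
2nd larval instar: 83 / (26.4 − 12.8) = 83 / 13.6 = 6.103 d.
pupal: 96 / (26.4 − 13.2) = 96 / 13.2 = 7.273 d.
Sum = 34.914 ≈ 34.9 days.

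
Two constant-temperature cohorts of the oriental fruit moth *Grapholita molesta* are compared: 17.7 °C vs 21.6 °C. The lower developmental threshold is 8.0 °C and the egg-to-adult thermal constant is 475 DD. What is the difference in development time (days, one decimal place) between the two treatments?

At 17.7 °C: 475 / (17.7 − 8.0) = 475 / 9.7 = 48.969 d.
At 21.6 °C: 475 / (21.6 − 8.0) = 475 / 13.6 = 34.926 d.
Difference = |48.969 − 34.926| = 14.043 ≈ 14.0 days.

14.0 days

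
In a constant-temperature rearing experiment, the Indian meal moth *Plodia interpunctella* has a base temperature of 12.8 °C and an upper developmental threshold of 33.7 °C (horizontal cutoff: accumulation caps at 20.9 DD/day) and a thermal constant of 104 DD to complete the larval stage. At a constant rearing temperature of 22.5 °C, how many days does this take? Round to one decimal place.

Daily accumulation = 22.5 − 12.8 = 9.7 DD/day.
Duration = 104 / 9.7 = 10.722 ≈ 10.7 days.

10.7 days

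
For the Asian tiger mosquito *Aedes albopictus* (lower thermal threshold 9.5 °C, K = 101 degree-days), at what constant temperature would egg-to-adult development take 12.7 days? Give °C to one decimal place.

17.5 °C

Required daily accumulation = 101 / 12.7 = 7.953 DD/day.
T = T_base + 7.953 = 9.5 + 7.953 = 17.453 ≈ 17.5 °C.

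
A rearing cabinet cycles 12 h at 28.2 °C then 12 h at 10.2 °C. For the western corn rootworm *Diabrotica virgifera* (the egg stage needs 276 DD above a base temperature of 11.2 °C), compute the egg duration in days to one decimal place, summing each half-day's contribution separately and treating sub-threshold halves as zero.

32.5 days

Day half: max(0, 28.2 − 11.2) × 0.5 = 17.0 × 0.5 = 8.50 DD.
Night half: max(0, 10.2 − 11.2) × 0.5 = 0.0 × 0.5 = 0.00 DD.
Per 24 h: 8.50 DD/day.
Duration = 276 / 8.50 = 32.471 ≈ 32.5 days.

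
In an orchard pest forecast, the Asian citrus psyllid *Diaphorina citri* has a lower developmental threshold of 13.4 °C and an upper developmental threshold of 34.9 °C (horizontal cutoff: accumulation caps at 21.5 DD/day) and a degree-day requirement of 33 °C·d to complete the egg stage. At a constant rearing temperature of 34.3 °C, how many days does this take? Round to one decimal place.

Daily accumulation = 34.3 − 13.4 = 20.9 DD/day.
Duration = 33 / 20.9 = 1.579 ≈ 1.6 days.

1.6 days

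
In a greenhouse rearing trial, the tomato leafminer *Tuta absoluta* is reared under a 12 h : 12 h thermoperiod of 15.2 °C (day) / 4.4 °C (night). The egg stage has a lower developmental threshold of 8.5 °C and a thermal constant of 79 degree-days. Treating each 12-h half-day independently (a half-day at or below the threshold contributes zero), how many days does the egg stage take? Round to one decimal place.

23.6 days

Day half: max(0, 15.2 − 8.5) × 0.5 = 6.7 × 0.5 = 3.35 DD.
Night half: max(0, 4.4 − 8.5) × 0.5 = 0.0 × 0.5 = 0.00 DD.
Per 24 h: 3.35 DD/day.
Duration = 79 / 3.35 = 23.582 ≈ 23.6 days.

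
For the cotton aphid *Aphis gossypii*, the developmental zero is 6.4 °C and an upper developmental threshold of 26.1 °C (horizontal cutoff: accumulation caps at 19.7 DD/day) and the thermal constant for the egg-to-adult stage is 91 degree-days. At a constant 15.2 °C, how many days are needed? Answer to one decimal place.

Daily accumulation = 15.2 − 6.4 = 8.8 DD/day.
Duration = 91 / 8.8 = 10.341 ≈ 10.3 days.

10.3 days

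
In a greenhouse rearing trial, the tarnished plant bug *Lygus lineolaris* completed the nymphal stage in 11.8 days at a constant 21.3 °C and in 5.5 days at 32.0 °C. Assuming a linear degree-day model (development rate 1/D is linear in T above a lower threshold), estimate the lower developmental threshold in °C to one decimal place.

12.0 °C

Linear rate model ⇒ the product D·(T − T_b) is constant across temperatures.
11.8·(21.3 − T_b) = 5.5·(32.0 − T_b)
T_b = (11.8·21.3 − 5.5·32.0) / (11.8 − 5.5) = 75.34 / 6.3 = 11.959 °C ≈ 12.0 °C.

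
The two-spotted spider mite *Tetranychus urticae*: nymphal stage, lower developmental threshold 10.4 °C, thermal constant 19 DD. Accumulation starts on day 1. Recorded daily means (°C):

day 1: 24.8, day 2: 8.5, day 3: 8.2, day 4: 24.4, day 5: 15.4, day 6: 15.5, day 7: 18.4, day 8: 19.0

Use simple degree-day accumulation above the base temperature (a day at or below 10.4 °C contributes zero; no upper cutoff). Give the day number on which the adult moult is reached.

day 4

Daily DD above 10.4 °C: 14.4, 0.0, 0.0, 14.0, 5.0, 5.1, 8.0, 8.6.
Cumulative: 14.4, 14.4, 14.4, 28.4, 33.4, 38.5, 46.5, 55.1.
The total first reaches 19 DD on day 4.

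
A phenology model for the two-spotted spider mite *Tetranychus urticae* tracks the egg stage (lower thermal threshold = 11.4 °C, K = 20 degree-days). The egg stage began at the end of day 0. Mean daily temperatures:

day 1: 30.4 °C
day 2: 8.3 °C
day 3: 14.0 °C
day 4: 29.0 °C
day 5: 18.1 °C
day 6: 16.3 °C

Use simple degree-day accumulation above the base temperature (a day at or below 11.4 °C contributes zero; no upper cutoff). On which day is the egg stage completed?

day 3

Daily DD above 11.4 °C: 19.0, 0.0, 2.6, 17.6, 6.7, 4.9.
Cumulative: 19.0, 19.0, 21.6, 39.2, 45.9, 50.8.
The total first reaches 20 DD on day 3.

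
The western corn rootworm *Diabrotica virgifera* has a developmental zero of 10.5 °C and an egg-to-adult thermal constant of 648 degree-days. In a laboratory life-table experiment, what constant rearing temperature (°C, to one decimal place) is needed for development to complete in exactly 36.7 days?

28.2 °C

Required daily accumulation = 648 / 36.7 = 17.657 DD/day.
T = T_base + 17.657 = 10.5 + 17.657 = 28.157 ≈ 28.2 °C.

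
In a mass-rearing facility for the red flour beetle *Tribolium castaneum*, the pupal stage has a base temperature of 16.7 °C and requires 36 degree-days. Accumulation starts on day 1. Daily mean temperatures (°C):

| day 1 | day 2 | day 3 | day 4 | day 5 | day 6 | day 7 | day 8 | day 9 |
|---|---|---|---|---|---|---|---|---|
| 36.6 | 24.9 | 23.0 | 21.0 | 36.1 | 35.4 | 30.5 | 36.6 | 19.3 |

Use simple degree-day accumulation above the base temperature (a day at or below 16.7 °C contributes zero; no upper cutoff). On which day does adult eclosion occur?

day 4

Daily DD above 16.7 °C: 19.9, 8.2, 6.3, 4.3, 19.4, 18.7, 13.8, 19.9, 2.6.
Cumulative: 19.9, 28.1, 34.4, 38.7, 58.1, 76.8, 90.6, 110.5, 113.1.
The total first reaches 36 DD on day 4.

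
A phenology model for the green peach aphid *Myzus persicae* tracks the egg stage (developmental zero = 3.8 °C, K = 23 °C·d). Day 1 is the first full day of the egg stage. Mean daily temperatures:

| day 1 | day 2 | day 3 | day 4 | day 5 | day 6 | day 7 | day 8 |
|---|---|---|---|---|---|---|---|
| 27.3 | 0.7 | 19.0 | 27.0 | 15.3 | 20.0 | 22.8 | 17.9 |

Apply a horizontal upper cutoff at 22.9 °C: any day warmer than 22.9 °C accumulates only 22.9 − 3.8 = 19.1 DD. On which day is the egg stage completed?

day 3

Daily DD above 3.8 °C (capped at 19.1): 19.1, 0.0, 15.2, 19.1, 11.5, 16.2, 19.0, 14.1.
Cumulative: 19.1, 19.1, 34.3, 53.4, 64.9, 81.1, 100.1, 114.2.
The total first reaches 23 DD on day 3.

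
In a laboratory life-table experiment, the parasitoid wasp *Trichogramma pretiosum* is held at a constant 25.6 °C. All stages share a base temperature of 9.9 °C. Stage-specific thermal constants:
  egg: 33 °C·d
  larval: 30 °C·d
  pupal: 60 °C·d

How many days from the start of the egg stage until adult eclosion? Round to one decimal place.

Daily accumulation at 25.6 °C = 25.6 − 9.9 = 15.7 DD/day.
Total K = 33 + 30 + 60 = 123 DD.
Total duration = 123 / 15.7 = 7.834 ≈ 7.8 days.

7.8 days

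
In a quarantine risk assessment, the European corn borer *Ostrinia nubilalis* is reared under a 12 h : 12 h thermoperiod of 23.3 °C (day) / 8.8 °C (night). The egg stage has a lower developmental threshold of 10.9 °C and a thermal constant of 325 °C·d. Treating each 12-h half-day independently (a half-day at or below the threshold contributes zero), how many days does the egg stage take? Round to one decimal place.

52.4 days

Day half: max(0, 23.3 − 10.9) × 0.5 = 12.4 × 0.5 = 6.20 DD.
Night half: max(0, 8.8 − 10.9) × 0.5 = 0.0 × 0.5 = 0.00 DD.
Per 24 h: 6.20 DD/day.
Duration = 325 / 6.20 = 52.419 ≈ 52.4 days.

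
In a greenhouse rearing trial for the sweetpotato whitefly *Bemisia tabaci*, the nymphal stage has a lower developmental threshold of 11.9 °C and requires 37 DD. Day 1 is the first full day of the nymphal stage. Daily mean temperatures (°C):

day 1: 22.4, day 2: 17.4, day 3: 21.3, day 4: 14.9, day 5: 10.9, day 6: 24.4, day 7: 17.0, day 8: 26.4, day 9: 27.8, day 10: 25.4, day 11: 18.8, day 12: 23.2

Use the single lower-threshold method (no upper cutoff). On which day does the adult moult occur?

Daily DD above 11.9 °C: 10.5, 5.5, 9.4, 3.0, 0.0, 12.5, 5.1, 14.5, 15.9, 13.5, 6.9, 11.3.
Cumulative: 10.5, 16.0, 25.4, 28.4, 28.4, 40.9, 46.0, 60.5, 76.4, 89.9, 96.8, 108.1.
The total first reaches 37 DD on day 6.

day 6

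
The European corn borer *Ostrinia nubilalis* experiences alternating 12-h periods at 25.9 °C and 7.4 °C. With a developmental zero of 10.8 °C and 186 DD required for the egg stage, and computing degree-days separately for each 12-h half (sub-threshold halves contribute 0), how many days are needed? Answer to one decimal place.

24.6 days

Day half: max(0, 25.9 − 10.8) × 0.5 = 15.1 × 0.5 = 7.55 DD.
Night half: max(0, 7.4 − 10.8) × 0.5 = 0.0 × 0.5 = 0.00 DD.
Per 24 h: 7.55 DD/day.
Duration = 186 / 7.55 = 24.636 ≈ 24.6 days.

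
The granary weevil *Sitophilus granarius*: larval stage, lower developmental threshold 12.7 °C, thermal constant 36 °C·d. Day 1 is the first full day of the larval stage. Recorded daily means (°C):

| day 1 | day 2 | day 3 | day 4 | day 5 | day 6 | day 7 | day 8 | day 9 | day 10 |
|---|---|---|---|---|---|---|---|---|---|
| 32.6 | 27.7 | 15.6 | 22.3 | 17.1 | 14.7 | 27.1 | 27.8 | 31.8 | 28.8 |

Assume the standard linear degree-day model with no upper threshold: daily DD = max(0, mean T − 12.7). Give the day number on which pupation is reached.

Daily DD above 12.7 °C: 19.9, 15.0, 2.9, 9.6, 4.4, 2.0, 14.4, 15.1, 19.1, 16.1.
Cumulative: 19.9, 34.9, 37.8, 47.4, 51.8, 53.8, 68.2, 83.3, 102.4, 118.5.
The total first reaches 36 DD on day 3.

day 3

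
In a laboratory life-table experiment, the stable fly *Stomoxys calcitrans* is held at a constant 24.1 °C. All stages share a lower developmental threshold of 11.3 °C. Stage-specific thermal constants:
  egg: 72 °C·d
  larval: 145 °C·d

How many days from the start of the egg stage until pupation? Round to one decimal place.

17.0 days

Daily accumulation at 24.1 °C = 24.1 − 11.3 = 12.8 DD/day.
Total K = 72 + 145 = 217 DD.
Total duration = 217 / 12.8 = 16.953 ≈ 17.0 days.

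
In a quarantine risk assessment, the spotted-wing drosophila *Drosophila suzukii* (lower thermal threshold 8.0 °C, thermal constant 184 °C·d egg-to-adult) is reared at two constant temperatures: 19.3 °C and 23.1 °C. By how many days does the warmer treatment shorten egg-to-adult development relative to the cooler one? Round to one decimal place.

4.1 days

At 19.3 °C: 184 / (19.3 − 8.0) = 184 / 11.3 = 16.283 d.
At 23.1 °C: 184 / (23.1 − 8.0) = 184 / 15.1 = 12.185 d.
Difference = |16.283 − 12.185| = 4.098 ≈ 4.1 days.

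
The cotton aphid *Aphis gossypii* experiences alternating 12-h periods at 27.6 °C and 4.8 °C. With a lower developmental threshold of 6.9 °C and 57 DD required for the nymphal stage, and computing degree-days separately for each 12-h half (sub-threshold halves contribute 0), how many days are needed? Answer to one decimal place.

Day half: max(0, 27.6 − 6.9) × 0.5 = 20.7 × 0.5 = 10.35 DD.
Night half: max(0, 4.8 − 6.9) × 0.5 = 0.0 × 0.5 = 0.00 DD.
Per 24 h: 10.35 DD/day.
Duration = 57 / 10.35 = 5.507 ≈ 5.5 days.

5.5 days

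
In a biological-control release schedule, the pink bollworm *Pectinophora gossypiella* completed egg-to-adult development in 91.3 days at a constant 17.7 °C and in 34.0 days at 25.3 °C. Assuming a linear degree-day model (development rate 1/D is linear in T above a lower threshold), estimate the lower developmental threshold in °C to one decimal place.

13.2 °C

Equal thermal constants: D₁(T₁ − T_b) = D₂(T₂ − T_b).
91.3·(17.7 − T_b) = 34.0·(25.3 − T_b)
T_b = (91.3·17.7 − 34.0·25.3) / (91.3 − 34.0) = 755.81 / 57.3 = 13.190 °C ≈ 13.2 °C.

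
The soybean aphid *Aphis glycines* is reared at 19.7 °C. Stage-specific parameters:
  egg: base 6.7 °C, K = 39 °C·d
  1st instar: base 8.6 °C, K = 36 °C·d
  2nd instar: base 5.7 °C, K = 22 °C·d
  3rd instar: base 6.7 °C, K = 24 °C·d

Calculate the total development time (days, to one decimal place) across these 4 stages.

9.7 days

egg: 39 / (19.7 − 6.7) = 39 / 13.0 = 3.000 d.
1st instar: 36 / (19.7 − 8.6) = 36 / 11.1 = 3.243 d.
2nd instar: 22 / (19.7 − 5.7) = 22 / 14.0 = 1.571 d.
3rd instar: 24 / (19.7 − 6.7) = 24 / 13.0 = 1.846 d.
Sum = 9.661 ≈ 9.7 days.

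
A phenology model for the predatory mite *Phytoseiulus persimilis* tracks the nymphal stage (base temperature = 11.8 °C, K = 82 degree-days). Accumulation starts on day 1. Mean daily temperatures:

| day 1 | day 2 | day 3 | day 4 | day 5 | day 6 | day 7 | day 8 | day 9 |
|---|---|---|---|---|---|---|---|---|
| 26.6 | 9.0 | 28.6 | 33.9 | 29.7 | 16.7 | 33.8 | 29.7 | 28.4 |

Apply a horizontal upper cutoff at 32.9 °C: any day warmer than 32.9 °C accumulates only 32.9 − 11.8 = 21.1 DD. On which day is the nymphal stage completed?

day 7

Daily DD above 11.8 °C (capped at 21.1): 14.8, 0.0, 16.8, 21.1, 17.9, 4.9, 21.1, 17.9, 16.6.
Cumulative: 14.8, 14.8, 31.6, 52.7, 70.6, 75.5, 96.6, 114.5, 131.1.
The total first reaches 82 DD on day 7.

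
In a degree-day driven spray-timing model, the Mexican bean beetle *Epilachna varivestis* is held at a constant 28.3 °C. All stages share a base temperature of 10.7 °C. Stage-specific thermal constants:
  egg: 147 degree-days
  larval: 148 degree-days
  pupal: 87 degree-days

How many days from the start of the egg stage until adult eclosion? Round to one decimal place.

Daily accumulation at 28.3 °C = 28.3 − 10.7 = 17.6 DD/day.
Total K = 147 + 148 + 87 = 382 DD.
Total duration = 382 / 17.6 = 21.705 ≈ 21.7 days.

21.7 days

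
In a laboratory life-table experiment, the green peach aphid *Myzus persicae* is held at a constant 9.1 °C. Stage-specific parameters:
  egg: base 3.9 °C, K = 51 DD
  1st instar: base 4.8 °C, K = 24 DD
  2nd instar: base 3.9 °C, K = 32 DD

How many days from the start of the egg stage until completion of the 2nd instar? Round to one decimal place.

egg: 51 / (9.1 − 3.9) = 51 / 5.2 = 9.808 d.
1st instar: 24 / (9.1 − 4.8) = 24 / 4.3 = 5.581 d.
2nd instar: 32 / (9.1 − 3.9) = 32 / 5.2 = 6.154 d.
Sum = 21.543 ≈ 21.5 days.

21.5 days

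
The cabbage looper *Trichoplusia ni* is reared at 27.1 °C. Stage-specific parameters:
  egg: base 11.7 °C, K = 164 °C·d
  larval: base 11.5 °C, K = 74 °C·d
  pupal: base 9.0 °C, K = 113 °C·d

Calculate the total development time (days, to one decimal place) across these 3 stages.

21.6 days

egg: 164 / (27.1 − 11.7) = 164 / 15.4 = 10.649 d.
larval: 74 / (27.1 − 11.5) = 74 / 15.6 = 4.744 d.
pupal: 113 / (27.1 − 9.0) = 113 / 18.1 = 6.243 d.
Sum = 21.636 ≈ 21.6 days.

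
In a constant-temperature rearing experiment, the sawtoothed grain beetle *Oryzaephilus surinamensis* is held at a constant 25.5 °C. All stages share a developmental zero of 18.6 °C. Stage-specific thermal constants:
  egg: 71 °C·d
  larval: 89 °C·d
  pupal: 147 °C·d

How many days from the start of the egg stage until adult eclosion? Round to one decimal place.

44.5 days

Daily accumulation at 25.5 °C = 25.5 − 18.6 = 6.9 DD/day.
Total K = 71 + 89 + 147 = 307 DD.
Total duration = 307 / 6.9 = 44.493 ≈ 44.5 days.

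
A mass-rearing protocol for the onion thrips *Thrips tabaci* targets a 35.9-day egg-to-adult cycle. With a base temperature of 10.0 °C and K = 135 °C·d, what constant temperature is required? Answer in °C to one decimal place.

Required daily accumulation = 135 / 35.9 = 3.760 DD/day.
T = T_base + 3.760 = 10.0 + 3.760 = 13.760 ≈ 13.8 °C.

13.8 °C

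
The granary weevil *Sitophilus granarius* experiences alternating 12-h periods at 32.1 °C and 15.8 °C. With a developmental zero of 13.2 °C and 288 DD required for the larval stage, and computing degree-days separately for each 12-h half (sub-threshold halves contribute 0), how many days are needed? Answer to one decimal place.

Day half: max(0, 32.1 − 13.2) × 0.5 = 18.9 × 0.5 = 9.45 DD.
Night half: max(0, 15.8 − 13.2) × 0.5 = 2.6 × 0.5 = 1.30 DD.
Per 24 h: 10.75 DD/day.
Duration = 288 / 10.75 = 26.791 ≈ 26.8 days.

26.8 days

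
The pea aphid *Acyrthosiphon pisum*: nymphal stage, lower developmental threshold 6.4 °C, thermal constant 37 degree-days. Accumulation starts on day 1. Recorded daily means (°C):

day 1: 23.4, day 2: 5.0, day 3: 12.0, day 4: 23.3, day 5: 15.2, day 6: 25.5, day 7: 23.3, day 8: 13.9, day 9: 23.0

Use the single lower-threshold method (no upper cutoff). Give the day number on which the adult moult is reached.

day 4

Daily DD above 6.4 °C: 17.0, 0.0, 5.6, 16.9, 8.8, 19.1, 16.9, 7.5, 16.6.
Cumulative: 17.0, 17.0, 22.6, 39.5, 48.3, 67.4, 84.3, 91.8, 108.4.
The total first reaches 37 DD on day 4.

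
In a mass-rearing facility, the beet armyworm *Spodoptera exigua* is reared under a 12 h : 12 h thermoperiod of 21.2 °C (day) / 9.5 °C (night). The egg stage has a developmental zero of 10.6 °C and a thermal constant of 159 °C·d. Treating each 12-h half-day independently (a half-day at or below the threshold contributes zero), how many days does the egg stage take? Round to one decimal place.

30.0 days

Day half: max(0, 21.2 − 10.6) × 0.5 = 10.6 × 0.5 = 5.30 DD.
Night half: max(0, 9.5 − 10.6) × 0.5 = 0.0 × 0.5 = 0.00 DD.
Per 24 h: 5.30 DD/day.
Duration = 159 / 5.30 = 30.000 ≈ 30.0 days.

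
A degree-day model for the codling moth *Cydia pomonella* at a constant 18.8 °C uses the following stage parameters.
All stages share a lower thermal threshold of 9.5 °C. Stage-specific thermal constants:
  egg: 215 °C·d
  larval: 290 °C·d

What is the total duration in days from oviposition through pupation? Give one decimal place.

Daily accumulation at 18.8 °C = 18.8 − 9.5 = 9.3 DD/day.
Total K = 215 + 290 = 505 DD.
Total duration = 505 / 9.3 = 54.301 ≈ 54.3 days.

54.3 days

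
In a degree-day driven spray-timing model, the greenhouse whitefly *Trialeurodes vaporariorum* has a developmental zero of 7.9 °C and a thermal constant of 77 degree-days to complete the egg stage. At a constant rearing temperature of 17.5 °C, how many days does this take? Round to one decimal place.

Daily accumulation = 17.5 − 7.9 = 9.6 DD/day.
Duration = 77 / 9.6 = 8.021 ≈ 8.0 days.

8.0 days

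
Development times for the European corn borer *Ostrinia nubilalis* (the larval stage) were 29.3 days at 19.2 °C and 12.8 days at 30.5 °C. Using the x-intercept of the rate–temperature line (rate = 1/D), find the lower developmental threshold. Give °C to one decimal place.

Under the model K = D·(T − T_b), so D₁·(T₁ − T_b) = D₂·(T₂ − T_b).
29.3·(19.2 − T_b) = 12.8·(30.5 − T_b)
T_b = (29.3·19.2 − 12.8·30.5) / (29.3 − 12.8) = 172.16 / 16.5 = 10.434 °C ≈ 10.4 °C.

10.4 °C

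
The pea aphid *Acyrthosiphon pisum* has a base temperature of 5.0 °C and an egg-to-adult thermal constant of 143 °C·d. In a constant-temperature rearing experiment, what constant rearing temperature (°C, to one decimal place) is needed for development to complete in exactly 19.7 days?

Required daily accumulation = 143 / 19.7 = 7.259 DD/day.
T = T_base + 7.259 = 5.0 + 7.259 = 12.259 ≈ 12.3 °C.

12.3 °C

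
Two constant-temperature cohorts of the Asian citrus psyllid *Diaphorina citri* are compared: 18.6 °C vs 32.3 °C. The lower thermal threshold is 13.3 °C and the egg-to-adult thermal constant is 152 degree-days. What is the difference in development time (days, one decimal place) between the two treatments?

20.7 days

At 18.6 °C: 152 / (18.6 − 13.3) = 152 / 5.3 = 28.679 d.
At 32.3 °C: 152 / (32.3 − 13.3) = 152 / 19.0 = 8.000 d.
Difference = |28.679 − 8.000| = 20.679 ≈ 20.7 days.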